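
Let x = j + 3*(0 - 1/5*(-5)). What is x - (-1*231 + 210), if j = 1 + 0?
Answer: 25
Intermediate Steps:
j = 1
x = 4 (x = 1 + 3*(0 - 1/5*(-5)) = 1 + 3*(0 - 1*⅕*(-5)) = 1 + 3*(0 - ⅕*(-5)) = 1 + 3*(0 + 1) = 1 + 3*1 = 1 + 3 = 4)
x - (-1*231 + 210) = 4 - (-1*231 + 210) = 4 - (-231 + 210) = 4 - 1*(-21) = 4 + 21 = 25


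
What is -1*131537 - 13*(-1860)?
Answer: -107357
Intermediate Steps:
-1*131537 - 13*(-1860) = -131537 + 24180 = -107357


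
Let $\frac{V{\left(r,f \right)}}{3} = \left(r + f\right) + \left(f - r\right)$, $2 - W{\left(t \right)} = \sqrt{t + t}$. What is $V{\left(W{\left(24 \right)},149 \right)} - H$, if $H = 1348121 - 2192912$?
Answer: $845685$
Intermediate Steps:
$W{\left(t \right)} = 2 - \sqrt{2} \sqrt{t}$ ($W{\left(t \right)} = 2 - \sqrt{t + t} = 2 - \sqrt{2 t} = 2 - \sqrt{2} \sqrt{t}$)
$H = -844791$ ($H = 1348121 - 2192912 = -844791$)
$V{\left(r,f \right)} = 6 f$ ($V{\left(r,f \right)} = 3 \left(\left(r + f\right) + \left(f - r\right)\right) = 3 \left(\left(f + r\right) + \left(f - r\right)\right) = 3 \cdot 2 f = 6 f$)
$V{\left(W{\left(24 \right)},149 \right)} - H = 6 \cdot 149 - -844791 = 894 + 844791 = 845685$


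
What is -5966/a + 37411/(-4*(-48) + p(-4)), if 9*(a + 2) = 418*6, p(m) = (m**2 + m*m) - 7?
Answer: 13583632/90055 ≈ 150.84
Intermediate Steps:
p(m) = -7 + 2*m**2 (p(m) = (m**2 + m**2) - 7 = 2*m**2 - 7 = -7 + 2*m**2)
a = 830/3 (a = -2 + (418*6)/9 = -2 + (1/9)*2508 = -2 + 836/3 = 830/3 ≈ 276.67)
-5966/a + 37411/(-4*(-48) + p(-4)) = -5966/830/3 + 37411/(-4*(-48) + (-7 + 2*(-4)**2)) = -5966*3/830 + 37411/(192 + (-7 + 2*16)) = -8949/415 + 37411/(192 + (-7 + 32)) = -8949/415 + 37411/(192 + 25) = -8949/415 + 37411/217 = 13583632/90055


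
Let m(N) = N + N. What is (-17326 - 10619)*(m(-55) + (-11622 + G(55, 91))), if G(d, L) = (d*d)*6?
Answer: -179351010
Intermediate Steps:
G(d, L) = 6*d**2 (G(d, L) = d**2*6 = 6*d**2)
m(N) = 2*N
(-17326 - 10619)*(m(-55) + (-11622 + G(55, 91))) = (-17326 - 10619)*(2*(-55) + (-11622 + 6*55**2)) = -27945*(-110 + (-11622 + 6*3025)) = -27945*(-110 + (-11622 + 18150)) = -27945*(-110 + 6528) = -27945*6418 = -179351010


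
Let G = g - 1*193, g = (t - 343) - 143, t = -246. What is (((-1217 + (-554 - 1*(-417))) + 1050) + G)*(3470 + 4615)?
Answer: -9936465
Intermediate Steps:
g = -732 (g = (-246 - 343) - 143 = -589 - 143 = -732)
G = -925 (G = -732 - 1*193 = -732 - 193 = -925)
(((-1217 + (-554 - 1*(-417))) + 1050) + G)*(3470 + 4615) = (((-1217 + (-554 - 1*(-417))) + 1050) - 925)*(3470 + 4615) = (((-1217 + (-554 + 417)) + 1050) - 925)*8085 = (((-1217 - 137) + 1050) - 925)*8085 = ((-1354 + 1050) - 925)*8085 = (-304 - 925)*8085 = -1229*8085 = -9936465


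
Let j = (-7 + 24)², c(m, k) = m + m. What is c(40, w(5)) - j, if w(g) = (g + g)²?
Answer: -209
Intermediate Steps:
w(g) = 4*g² (w(g) = (2*g)² = 4*g²)
c(m, k) = 2*m
j = 289 (j = 17² = 289)
c(40, w(5)) - j = 2*40 - 1*289 = 80 - 289 = -209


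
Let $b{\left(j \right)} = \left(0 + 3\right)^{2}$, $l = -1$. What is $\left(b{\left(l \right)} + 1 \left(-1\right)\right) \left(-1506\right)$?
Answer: $-12048$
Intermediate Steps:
$b{\left(j \right)} = 9$ ($b{\left(j \right)} = 3^{2} = 9$)
$\left(b{\left(l \right)} + 1 \left(-1\right)\right) \left(-1506\right) = \left(9 + 1 \left(-1\right)\right) \left(-1506\right) = \left(9 - 1\right) \left(-1506\right) = 8 \left(-1506\right) = -12048$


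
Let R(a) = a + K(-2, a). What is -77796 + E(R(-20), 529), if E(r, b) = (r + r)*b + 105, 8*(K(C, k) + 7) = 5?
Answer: -422383/4 ≈ -1.0560e+5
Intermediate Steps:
K(C, k) = -51/8 (K(C, k) = -7 + (1/8)*5 = -7 + 5/8 = -51/8)
R(a) = -51/8 + a (R(a) = a - 51/8 = -51/8 + a)
E(r, b) = 105 + 2*b*r (E(r, b) = (2*r)*b + 105 = 2*b*r + 105 = 105 + 2*b*r)
-77796 + E(R(-20), 529) = -77796 + (105 + 2*529*(-51/8 - 20)) = -77796 + (105 + 2*529*(-211/8)) = -77796 + (105 - 111619/4) = -77796 - 111199/4 = -422383/4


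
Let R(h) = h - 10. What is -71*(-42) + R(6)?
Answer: 2978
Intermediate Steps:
R(h) = -10 + h
-71*(-42) + R(6) = -71*(-42) + (-10 + 6) = 2982 - 4 = 2978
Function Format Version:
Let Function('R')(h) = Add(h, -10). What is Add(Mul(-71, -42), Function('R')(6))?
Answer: 2978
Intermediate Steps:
Function('R')(h) = Add(-10, h)
Add(Mul(-71, -42), Function('R')(6)) = Add(Mul(-71, -42), Add(-10, 6)) = Add(2982, -4) = 2978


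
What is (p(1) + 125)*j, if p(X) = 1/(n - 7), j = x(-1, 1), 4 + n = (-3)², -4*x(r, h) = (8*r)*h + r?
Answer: 2241/8 ≈ 280.13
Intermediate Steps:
x(r, h) = -r/4 - 2*h*r (x(r, h) = -((8*r)*h + r)/4 = -(8*h*r + r)/4 = -(r + 8*h*r)/4 = -r/4 - 2*h*r)
n = 5 (n = -4 + (-3)² = -4 + 9 = 5)
j = 9/4 (j = -¼*(-1)*(1 + 8*1) = -¼*(-1)*(1 + 8) = -¼*(-1)*9 = 9/4 ≈ 2.2500)
p(X) = -½ (p(X) = 1/(5 - 7) = 1/(-2) = -½)
(p(1) + 125)*j = (-½ + 125)*(9/4) = (249/2)*(9/4) = 2241/8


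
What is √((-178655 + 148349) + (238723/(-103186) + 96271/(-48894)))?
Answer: 4*I*√3013718679013646442183/1261294071 ≈ 174.1*I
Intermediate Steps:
√((-178655 + 148349) + (238723/(-103186) + 96271/(-48894))) = √(-30306 + (238723*(-1/103186) + 96271*(-1/48894))) = √(-30306 + (-238723/103186 - 96271/48894)) = √(-30306 - 5401485442/1261294071) = √(-38230179601168/1261294071) = 4*I*√3013718679013646442183/1261294071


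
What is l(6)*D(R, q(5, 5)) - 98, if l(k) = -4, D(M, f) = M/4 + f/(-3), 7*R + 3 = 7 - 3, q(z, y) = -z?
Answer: -2201/21 ≈ -104.81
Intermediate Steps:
R = ⅐ (R = -3/7 + (7 - 3)/7 = -3/7 + (⅐)*4 = -3/7 + 4/7 = ⅐ ≈ 0.14286)
D(M, f) = -f/3 + M/4 (D(M, f) = M*(¼) + f*(-⅓) = M/4 - f/3 = -f/3 + M/4)
l(6)*D(R, q(5, 5)) - 98 = -4*(-(-1)*5/3 + (¼)*(⅐)) - 98 = -4*(-⅓*(-5) + 1/28) - 98 = -4*(5/3 + 1/28) - 98 = -4*143/84 - 98 = -143/21 - 98 = -2201/21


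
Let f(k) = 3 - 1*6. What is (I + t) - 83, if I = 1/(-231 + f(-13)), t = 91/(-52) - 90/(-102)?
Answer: -667285/7956 ≈ -83.872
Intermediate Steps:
f(k) = -3 (f(k) = 3 - 6 = -3)
t = -59/68 (t = 91*(-1/52) - 90*(-1/102) = -7/4 + 15/17 = -59/68 ≈ -0.86765)
I = -1/234 (I = 1/(-231 - 3) = 1/(-234) = -1/234 ≈ -0.0042735)
(I + t) - 83 = (-1/234 - 59/68) - 83 = -6937/7956 - 83 = -667285/7956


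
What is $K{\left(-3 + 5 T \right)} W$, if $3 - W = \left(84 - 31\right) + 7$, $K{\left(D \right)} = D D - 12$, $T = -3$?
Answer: $-17784$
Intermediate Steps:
$K{\left(D \right)} = -12 + D^{2}$ ($K{\left(D \right)} = D^{2} - 12 = -12 + D^{2}$)
$W = -57$ ($W = 3 - \left(\left(84 - 31\right) + 7\right) = 3 - \left(53 + 7\right) = 3 - 60 = -57$)
$K{\left(-3 + 5 T \right)} W = \left(-12 + \left(-3 + 5 \left(-3\right)\right)^{2}\right) \left(-57\right) = \left(-12 + \left(-3 - 15\right)^{2}\right) \left(-57\right) = \left(-12 + \left(-18\right)^{2}\right) \left(-57\right) = \left(-12 + 324\right) \left(-57\right) = 312 \left(-57\right) = -17784$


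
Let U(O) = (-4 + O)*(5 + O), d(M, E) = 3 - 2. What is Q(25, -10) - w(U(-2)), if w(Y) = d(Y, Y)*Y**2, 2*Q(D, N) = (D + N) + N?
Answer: -643/2 ≈ -321.50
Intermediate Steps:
d(M, E) = 1
Q(D, N) = N + D/2 (Q(D, N) = ((D + N) + N)/2 = (D + 2*N)/2 = N + D/2)
w(Y) = Y**2 (w(Y) = 1*Y**2 = Y**2)
Q(25, -10) - w(U(-2)) = (-10 + (1/2)*25) - (-20 - 2 + (-2)**2)**2 = (-10 + 25/2) - (-20 - 2 + 4)**2 = 5/2 - 1*(-18)**2 = 5/2 - 1*324 = 5/2 - 324 = -643/2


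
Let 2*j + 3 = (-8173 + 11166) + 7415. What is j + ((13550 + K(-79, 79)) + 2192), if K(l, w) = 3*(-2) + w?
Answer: 42035/2 ≈ 21018.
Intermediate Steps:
K(l, w) = -6 + w
j = 10405/2 (j = -3/2 + ((-8173 + 11166) + 7415)/2 = -3/2 + (2993 + 7415)/2 = -3/2 + (½)*10408 = -3/2 + 5204 = 10405/2 ≈ 5202.5)
j + ((13550 + K(-79, 79)) + 2192) = 10405/2 + ((13550 + (-6 + 79)) + 2192) = 10405/2 + ((13550 + 73) + 2192) = 10405/2 + (13623 + 2192) = 10405/2 + 15815 = 42035/2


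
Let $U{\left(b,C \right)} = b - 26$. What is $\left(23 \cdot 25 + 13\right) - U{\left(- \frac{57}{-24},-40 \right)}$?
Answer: $\frac{4893}{8} \approx 611.63$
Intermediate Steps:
$U{\left(b,C \right)} = -26 + b$
$\left(23 \cdot 25 + 13\right) - U{\left(- \frac{57}{-24},-40 \right)} = \left(23 \cdot 25 + 13\right) - \left(-26 - \frac{57}{-24}\right) = \left(575 + 13\right) - \left(-26 - - \frac{19}{8}\right) = 588 - \left(-26 + \frac{19}{8}\right) = 588 - - \frac{189}{8} = 588 + \frac{189}{8} = \frac{4893}{8}$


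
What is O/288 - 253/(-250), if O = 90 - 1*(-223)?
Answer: 75557/36000 ≈ 2.0988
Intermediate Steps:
O = 313 (O = 90 + 223 = 313)
O/288 - 253/(-250) = 313/288 - 253/(-250) = 313*(1/288) - 253*(-1/250) = 313/288 + 253/250 = 75557/36000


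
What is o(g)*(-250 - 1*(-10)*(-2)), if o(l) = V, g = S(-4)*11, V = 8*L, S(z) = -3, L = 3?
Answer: -6480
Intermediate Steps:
V = 24 (V = 8*3 = 24)
g = -33 (g = -3*11 = -33)
o(l) = 24
o(g)*(-250 - 1*(-10)*(-2)) = 24*(-250 - 1*(-10)*(-2)) = 24*(-250 + 10*(-2)) = 24*(-250 - 20) = 24*(-270) = -6480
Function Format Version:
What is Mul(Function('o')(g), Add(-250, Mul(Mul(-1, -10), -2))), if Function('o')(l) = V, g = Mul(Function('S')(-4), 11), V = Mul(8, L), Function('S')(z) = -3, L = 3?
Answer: -6480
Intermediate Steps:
V = 24 (V = Mul(8, 3) = 24)
g = -33 (g = Mul(-3, 11) = -33)
Function('o')(l) = 24
Mul(Function('o')(g), Add(-250, Mul(Mul(-1, -10), -2))) = Mul(24, Add(-250, Mul(Mul(-1, -10), -2))) = Mul(24, Add(-250, Mul(10, -2))) = Mul(24, Add(-250, -20)) = Mul(24, -270) = -6480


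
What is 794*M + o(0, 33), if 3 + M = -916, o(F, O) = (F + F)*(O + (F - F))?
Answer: -729686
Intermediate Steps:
o(F, O) = 2*F*O (o(F, O) = (2*F)*(O + 0) = (2*F)*O = 2*F*O)
M = -919 (M = -3 - 916 = -919)
794*M + o(0, 33) = 794*(-919) + 2*0*33 = -729686 + 0 = -729686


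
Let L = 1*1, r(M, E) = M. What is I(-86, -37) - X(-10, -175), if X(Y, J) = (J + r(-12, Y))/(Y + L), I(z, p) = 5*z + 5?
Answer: -4012/9 ≈ -445.78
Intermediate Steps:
I(z, p) = 5 + 5*z
L = 1
X(Y, J) = (-12 + J)/(1 + Y) (X(Y, J) = (J - 12)/(Y + 1) = (-12 + J)/(1 + Y))
I(-86, -37) - X(-10, -175) = (5 + 5*(-86)) - (-12 - 175)/(1 - 10) = (5 - 430) - (-187)/(-9) = -425 - (-1)*(-187)/9 = -425 - 1*187/9 = -425 - 187/9 = -4012/9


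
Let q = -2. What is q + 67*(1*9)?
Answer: 601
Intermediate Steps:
q + 67*(1*9) = -2 + 67*(1*9) = -2 + 67*9 = -2 + 603 = 601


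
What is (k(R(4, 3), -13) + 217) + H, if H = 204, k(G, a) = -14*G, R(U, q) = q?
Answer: 379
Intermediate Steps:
(k(R(4, 3), -13) + 217) + H = (-14*3 + 217) + 204 = (-42 + 217) + 204 = 175 + 204 = 379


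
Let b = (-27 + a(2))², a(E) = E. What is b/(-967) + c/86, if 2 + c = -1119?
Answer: -1137757/83162 ≈ -13.681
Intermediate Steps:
c = -1121 (c = -2 - 1119 = -1121)
b = 625 (b = (-27 + 2)² = (-25)² = 625)
b/(-967) + c/86 = 625/(-967) - 1121/86 = 625*(-1/967) - 1121*1/86 = -625/967 - 1121/86 = -1137757/83162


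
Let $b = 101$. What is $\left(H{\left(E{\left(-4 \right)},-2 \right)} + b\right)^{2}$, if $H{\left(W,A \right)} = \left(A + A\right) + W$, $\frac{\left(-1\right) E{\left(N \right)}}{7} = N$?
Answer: $15625$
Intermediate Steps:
$E{\left(N \right)} = - 7 N$
$H{\left(W,A \right)} = W + 2 A$ ($H{\left(W,A \right)} = 2 A + W = W + 2 A$)
$\left(H{\left(E{\left(-4 \right)},-2 \right)} + b\right)^{2} = \left(\left(\left(-7\right) \left(-4\right) + 2 \left(-2\right)\right) + 101\right)^{2} = \left(\left(28 - 4\right) + 101\right)^{2} = \left(24 + 101\right)^{2} = 125^{2} = 15625$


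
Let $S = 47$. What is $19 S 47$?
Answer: $41971$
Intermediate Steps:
$19 S 47 = 19 \cdot 47 \cdot 47 = 893 \cdot 47 = 41971$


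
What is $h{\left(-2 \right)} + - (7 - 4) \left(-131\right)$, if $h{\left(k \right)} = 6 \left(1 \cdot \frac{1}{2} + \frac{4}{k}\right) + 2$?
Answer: $386$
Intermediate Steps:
$h{\left(k \right)} = 5 + \frac{24}{k}$ ($h{\left(k \right)} = 6 \left(1 \cdot \frac{1}{2} + \frac{4}{k}\right) + 2 = 6 \left(\frac{1}{2} + \frac{4}{k}\right) + 2 = \left(3 + \frac{24}{k}\right) + 2 = 5 + \frac{24}{k}$)
$h{\left(-2 \right)} + - (7 - 4) \left(-131\right) = \left(5 + \frac{24}{-2}\right) + - (7 - 4) \left(-131\right) = \left(5 + 24 \left(- \frac{1}{2}\right)\right) + \left(-1\right) 3 \left(-131\right) = \left(5 - 12\right) - -393 = -7 + 393 = 386$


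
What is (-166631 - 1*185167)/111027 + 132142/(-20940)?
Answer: -216058627/22793190 ≈ -9.4791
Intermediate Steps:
(-166631 - 1*185167)/111027 + 132142/(-20940) = (-166631 - 185167)*(1/111027) + 132142*(-1/20940) = -351798*1/111027 - 66071/10470 = -6898/2177 - 66071/10470 = -216058627/22793190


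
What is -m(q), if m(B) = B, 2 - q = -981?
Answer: -983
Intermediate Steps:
q = 983 (q = 2 - 1*(-981) = 2 + 981 = 983)
-m(q) = -1*983 = -983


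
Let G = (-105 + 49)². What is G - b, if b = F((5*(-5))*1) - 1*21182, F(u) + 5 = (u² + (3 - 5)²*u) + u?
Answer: 23823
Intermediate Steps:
F(u) = -5 + u² + 5*u (F(u) = -5 + ((u² + (3 - 5)²*u) + u) = -5 + ((u² + (-2)²*u) + u) = -5 + ((u² + 4*u) + u) = -5 + (u² + 5*u) = -5 + u² + 5*u)
G = 3136 (G = (-56)² = 3136)
b = -20687 (b = (-5 + ((5*(-5))*1)² + 5*((5*(-5))*1)) - 1*21182 = (-5 + (-25*1)² + 5*(-25*1)) - 21182 = (-5 + (-25)² + 5*(-25)) - 21182 = (-5 + 625 - 125) - 21182 = 495 - 21182 = -20687)
G - b = 3136 - 1*(-20687) = 3136 + 20687 = 23823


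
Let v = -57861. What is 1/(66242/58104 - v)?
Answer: 29052/1681010893 ≈ 1.7282e-5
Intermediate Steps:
1/(66242/58104 - v) = 1/(66242/58104 - 1*(-57861)) = 1/(66242*(1/58104) + 57861) = 1/(33121/29052 + 57861) = 1/(1681010893/29052) = 29052/1681010893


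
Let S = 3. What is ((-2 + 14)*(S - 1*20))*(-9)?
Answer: 1836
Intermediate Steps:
((-2 + 14)*(S - 1*20))*(-9) = ((-2 + 14)*(3 - 1*20))*(-9) = (12*(3 - 20))*(-9) = (12*(-17))*(-9) = -204*(-9) = 1836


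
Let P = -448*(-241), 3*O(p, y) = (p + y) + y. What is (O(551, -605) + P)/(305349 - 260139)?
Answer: 64649/27126 ≈ 2.3833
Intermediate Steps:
O(p, y) = p/3 + 2*y/3 (O(p, y) = ((p + y) + y)/3 = (p + 2*y)/3 = p/3 + 2*y/3)
P = 107968
(O(551, -605) + P)/(305349 - 260139) = (((⅓)*551 + (⅔)*(-605)) + 107968)/(305349 - 260139) = ((551/3 - 1210/3) + 107968)/45210 = (-659/3 + 107968)*(1/45210) = (323245/3)*(1/45210) = 64649/27126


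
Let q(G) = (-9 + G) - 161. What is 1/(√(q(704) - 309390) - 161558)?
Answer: -80779/13050648110 - I*√77214/13050648110 ≈ -6.1897e-6 - 2.1292e-8*I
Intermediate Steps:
q(G) = -170 + G
1/(√(q(704) - 309390) - 161558) = 1/(√((-170 + 704) - 309390) - 161558) = 1/(√(534 - 309390) - 161558) = 1/(√(-308856) - 161558) = 1/(2*I*√77214 - 161558) = 1/(-161558 + 2*I*√77214)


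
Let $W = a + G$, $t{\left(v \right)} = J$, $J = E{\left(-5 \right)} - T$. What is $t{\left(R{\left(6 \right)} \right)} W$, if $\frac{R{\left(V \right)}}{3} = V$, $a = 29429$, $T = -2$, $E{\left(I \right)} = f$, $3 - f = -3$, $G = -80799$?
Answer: $-410960$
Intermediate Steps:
$f = 6$ ($f = 3 - -3 = 3 + 3 = 6$)
$E{\left(I \right)} = 6$
$R{\left(V \right)} = 3 V$
$J = 8$ ($J = 6 - -2 = 6 + 2 = 8$)
$t{\left(v \right)} = 8$
$W = -51370$ ($W = 29429 - 80799 = -51370$)
$t{\left(R{\left(6 \right)} \right)} W = 8 \left(-51370\right) = -410960$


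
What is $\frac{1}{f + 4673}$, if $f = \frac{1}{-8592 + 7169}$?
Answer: $\frac{1423}{6649678} \approx 0.000214$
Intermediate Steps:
$f = - \frac{1}{1423}$ ($f = \frac{1}{-1423} = - \frac{1}{1423} \approx -0.00070274$)
$\frac{1}{f + 4673} = \frac{1}{- \frac{1}{1423} + 4673} = \frac{1}{\frac{6649678}{1423}} = \frac{1423}{6649678}$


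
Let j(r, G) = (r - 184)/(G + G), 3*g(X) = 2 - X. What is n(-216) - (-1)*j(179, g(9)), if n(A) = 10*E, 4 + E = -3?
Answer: -965/14 ≈ -68.929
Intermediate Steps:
E = -7 (E = -4 - 3 = -7)
g(X) = ⅔ - X/3 (g(X) = (2 - X)/3 = ⅔ - X/3)
j(r, G) = (-184 + r)/(2*G) (j(r, G) = (-184 + r)/((2*G)) = (-184 + r)*(1/(2*G)) = (-184 + r)/(2*G))
n(A) = -70 (n(A) = 10*(-7) = -70)
n(-216) - (-1)*j(179, g(9)) = -70 - (-1)*(-184 + 179)/(2*(⅔ - ⅓*9)) = -70 - (-1)*(½)*(-5)/(⅔ - 3) = -70 - (-1)*(½)*(-5)/(-7/3) = -70 - (-1)*(½)*(-3/7)*(-5) = -70 - (-1)*15/14 = -70 - 1*(-15/14) = -70 + 15/14 = -965/14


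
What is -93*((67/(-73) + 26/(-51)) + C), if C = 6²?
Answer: -3990103/1241 ≈ -3215.2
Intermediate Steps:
C = 36
-93*((67/(-73) + 26/(-51)) + C) = -93*((67/(-73) + 26/(-51)) + 36) = -93*((67*(-1/73) + 26*(-1/51)) + 36) = -93*((-67/73 - 26/51) + 36) = -93*(-5315/3723 + 36) = -93*128713/3723 = -3990103/1241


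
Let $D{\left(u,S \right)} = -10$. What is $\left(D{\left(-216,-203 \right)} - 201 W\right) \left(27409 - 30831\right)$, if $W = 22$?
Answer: $15166304$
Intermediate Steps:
$\left(D{\left(-216,-203 \right)} - 201 W\right) \left(27409 - 30831\right) = \left(-10 - 4422\right) \left(27409 - 30831\right) = \left(-10 - 4422\right) \left(-3422\right) = \left(-4432\right) \left(-3422\right) = 15166304$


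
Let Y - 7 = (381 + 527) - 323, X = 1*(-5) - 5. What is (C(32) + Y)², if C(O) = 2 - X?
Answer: 364816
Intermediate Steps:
X = -10 (X = -5 - 5 = -10)
Y = 592 (Y = 7 + ((381 + 527) - 323) = 7 + (908 - 323) = 7 + 585 = 592)
C(O) = 12 (C(O) = 2 - 1*(-10) = 2 + 10 = 12)
(C(32) + Y)² = (12 + 592)² = 604² = 364816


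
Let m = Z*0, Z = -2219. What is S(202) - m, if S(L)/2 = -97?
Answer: -194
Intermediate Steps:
S(L) = -194 (S(L) = 2*(-97) = -194)
m = 0 (m = -2219*0 = 0)
S(202) - m = -194 - 1*0 = -194 + 0 = -194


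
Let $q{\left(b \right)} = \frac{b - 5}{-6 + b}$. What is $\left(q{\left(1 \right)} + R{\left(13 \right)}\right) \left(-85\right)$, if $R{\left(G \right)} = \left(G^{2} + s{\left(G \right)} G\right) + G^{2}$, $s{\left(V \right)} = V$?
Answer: $-43163$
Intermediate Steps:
$R{\left(G \right)} = 3 G^{2}$ ($R{\left(G \right)} = \left(G^{2} + G G\right) + G^{2} = \left(G^{2} + G^{2}\right) + G^{2} = 2 G^{2} + G^{2} = 3 G^{2}$)
$q{\left(b \right)} = \frac{-5 + b}{-6 + b}$
$\left(q{\left(1 \right)} + R{\left(13 \right)}\right) \left(-85\right) = \left(\frac{-5 + 1}{-6 + 1} + 3 \cdot 13^{2}\right) \left(-85\right) = \left(\frac{1}{-5} \left(-4\right) + 3 \cdot 169\right) \left(-85\right) = \left(\left(- \frac{1}{5}\right) \left(-4\right) + 507\right) \left(-85\right) = \left(\frac{4}{5} + 507\right) \left(-85\right) = \frac{2539}{5} \left(-85\right) = -43163$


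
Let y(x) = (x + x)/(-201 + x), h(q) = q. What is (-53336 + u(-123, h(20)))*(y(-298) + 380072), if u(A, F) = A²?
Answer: -7246206812468/499 ≈ -1.4521e+10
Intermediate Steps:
y(x) = 2*x/(-201 + x) (y(x) = (2*x)/(-201 + x) = 2*x/(-201 + x))
(-53336 + u(-123, h(20)))*(y(-298) + 380072) = (-53336 + (-123)²)*(2*(-298)/(-201 - 298) + 380072) = (-53336 + 15129)*(2*(-298)/(-499) + 380072) = -38207*(2*(-298)*(-1/499) + 380072) = -38207*(596/499 + 380072) = -38207*189656524/499 = -7246206812468/499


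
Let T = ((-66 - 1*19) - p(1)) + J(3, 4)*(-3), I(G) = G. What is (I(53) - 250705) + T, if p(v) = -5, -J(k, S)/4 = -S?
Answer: -250780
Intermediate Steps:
J(k, S) = 4*S (J(k, S) = -(-4)*S = 4*S)
T = -128 (T = ((-66 - 1*19) - 1*(-5)) + (4*4)*(-3) = ((-66 - 19) + 5) + 16*(-3) = (-85 + 5) - 48 = -80 - 48 = -128)
(I(53) - 250705) + T = (53 - 250705) - 128 = -250652 - 128 = -250780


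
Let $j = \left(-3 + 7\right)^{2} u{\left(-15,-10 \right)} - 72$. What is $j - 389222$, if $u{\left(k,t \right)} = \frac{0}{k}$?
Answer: $-389294$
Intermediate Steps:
$u{\left(k,t \right)} = 0$
$j = -72$ ($j = \left(-3 + 7\right)^{2} \cdot 0 - 72 = 4^{2} \cdot 0 - 72 = 16 \cdot 0 - 72 = 0 - 72 = -72$)
$j - 389222 = -72 - 389222 = -389294$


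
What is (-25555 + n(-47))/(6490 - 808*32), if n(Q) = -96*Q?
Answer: 21043/19366 ≈ 1.0866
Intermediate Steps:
(-25555 + n(-47))/(6490 - 808*32) = (-25555 - 96*(-47))/(6490 - 808*32) = (-25555 + 4512)/(6490 - 25856) = -21043/(-19366) = -21043*(-1/19366) = 21043/19366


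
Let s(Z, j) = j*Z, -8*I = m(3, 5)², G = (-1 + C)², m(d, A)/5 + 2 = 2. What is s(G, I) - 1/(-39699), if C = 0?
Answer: 1/39699 ≈ 2.5190e-5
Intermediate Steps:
m(d, A) = 0 (m(d, A) = -10 + 5*2 = -10 + 10 = 0)
G = 1 (G = (-1 + 0)² = (-1)² = 1)
I = 0 (I = -⅛*0² = -⅛*0 = 0)
s(Z, j) = Z*j
s(G, I) - 1/(-39699) = 1*0 - 1/(-39699) = 0 - 1*(-1/39699) = 0 + 1/39699 = 1/39699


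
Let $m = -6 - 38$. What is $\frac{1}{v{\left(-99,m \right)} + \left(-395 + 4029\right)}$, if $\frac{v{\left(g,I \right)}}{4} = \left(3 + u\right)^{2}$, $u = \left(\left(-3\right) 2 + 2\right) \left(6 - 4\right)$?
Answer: $\frac{1}{3734} \approx 0.00026781$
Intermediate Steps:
$m = -44$
$u = -8$ ($u = \left(-6 + 2\right) 2 = \left(-4\right) 2 = -8$)
$v{\left(g,I \right)} = 100$ ($v{\left(g,I \right)} = 4 \left(3 - 8\right)^{2} = 4 \left(-5\right)^{2} = 4 \cdot 25 = 100$)
$\frac{1}{v{\left(-99,m \right)} + \left(-395 + 4029\right)} = \frac{1}{100 + \left(-395 + 4029\right)} = \frac{1}{100 + 3634} = \frac{1}{3734}$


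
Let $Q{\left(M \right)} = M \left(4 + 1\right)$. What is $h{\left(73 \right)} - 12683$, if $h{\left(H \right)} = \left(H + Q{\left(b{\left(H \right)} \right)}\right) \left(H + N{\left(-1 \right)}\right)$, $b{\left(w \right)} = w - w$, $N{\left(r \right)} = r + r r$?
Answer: $-7354$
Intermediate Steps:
$N{\left(r \right)} = r + r^{2}$
$b{\left(w \right)} = 0$
$Q{\left(M \right)} = 5 M$ ($Q{\left(M \right)} = M 5 = 5 M$)
$h{\left(H \right)} = H^{2}$ ($h{\left(H \right)} = \left(H + 5 \cdot 0\right) \left(H - \left(1 - 1\right)\right) = \left(H + 0\right) \left(H - 0\right) = H \left(H + 0\right) = H H = H^{2}$)
$h{\left(73 \right)} - 12683 = 73^{2} - 12683 = 5329 - 12683 = -7354$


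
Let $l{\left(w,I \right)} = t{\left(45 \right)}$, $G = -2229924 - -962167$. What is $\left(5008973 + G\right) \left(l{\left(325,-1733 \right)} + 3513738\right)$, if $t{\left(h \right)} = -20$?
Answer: $13145578001088$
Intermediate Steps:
$G = -1267757$ ($G = -2229924 + 962167 = -1267757$)
$l{\left(w,I \right)} = -20$
$\left(5008973 + G\right) \left(l{\left(325,-1733 \right)} + 3513738\right) = \left(5008973 - 1267757\right) \left(-20 + 3513738\right) = 3741216 \cdot 3513718 = 13145578001088$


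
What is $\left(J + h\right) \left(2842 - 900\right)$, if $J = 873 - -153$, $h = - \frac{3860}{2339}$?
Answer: $\frac{4652942668}{2339} \approx 1.9893 \cdot 10^{6}$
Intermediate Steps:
$h = - \frac{3860}{2339}$ ($h = \left(-3860\right) \frac{1}{2339} = - \frac{3860}{2339} \approx -1.6503$)
$J = 1026$ ($J = 873 + 153 = 1026$)
$\left(J + h\right) \left(2842 - 900\right) = \left(1026 - \frac{3860}{2339}\right) \left(2842 - 900\right) = \frac{2395954}{2339} \cdot 1942 = \frac{4652942668}{2339}$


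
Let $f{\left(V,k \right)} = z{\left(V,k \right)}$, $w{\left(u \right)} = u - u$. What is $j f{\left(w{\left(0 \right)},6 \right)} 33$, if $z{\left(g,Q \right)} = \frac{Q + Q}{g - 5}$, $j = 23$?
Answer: $- \frac{9108}{5} \approx -1821.6$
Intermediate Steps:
$w{\left(u \right)} = 0$
$z{\left(g,Q \right)} = \frac{2 Q}{-5 + g}$
$f{\left(V,k \right)} = \frac{2 k}{-5 + V}$
$j f{\left(w{\left(0 \right)},6 \right)} 33 = 23 \cdot 2 \cdot 6 \frac{1}{-5 + 0} \cdot 33 = 23 \cdot 2 \cdot 6 \frac{1}{-5} \cdot 33 = 23 \cdot 2 \cdot 6 \left(- \frac{1}{5}\right) 33 = 23 \left(- \frac{12}{5}\right) 33 = \left(- \frac{276}{5}\right) 33 = - \frac{9108}{5}$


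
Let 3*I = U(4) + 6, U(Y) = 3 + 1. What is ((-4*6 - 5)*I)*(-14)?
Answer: 4060/3 ≈ 1353.3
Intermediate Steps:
U(Y) = 4
I = 10/3 (I = (4 + 6)/3 = (⅓)*10 = 10/3 ≈ 3.3333)
((-4*6 - 5)*I)*(-14) = ((-4*6 - 5)*(10/3))*(-14) = ((-24 - 5)*(10/3))*(-14) = -29*10/3*(-14) = -290/3*(-14) = 4060/3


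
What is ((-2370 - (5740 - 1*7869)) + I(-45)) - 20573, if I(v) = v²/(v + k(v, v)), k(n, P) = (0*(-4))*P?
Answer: -20859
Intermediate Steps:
k(n, P) = 0 (k(n, P) = 0*P = 0)
I(v) = v (I(v) = v²/(v + 0) = v²/v = v)
((-2370 - (5740 - 1*7869)) + I(-45)) - 20573 = ((-2370 - (5740 - 1*7869)) - 45) - 20573 = ((-2370 - (5740 - 7869)) - 45) - 20573 = ((-2370 - 1*(-2129)) - 45) - 20573 = ((-2370 + 2129) - 45) - 20573 = (-241 - 45) - 20573 = -286 - 20573 = -20859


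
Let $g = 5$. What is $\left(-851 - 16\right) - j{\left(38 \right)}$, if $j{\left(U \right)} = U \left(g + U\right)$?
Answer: $-2501$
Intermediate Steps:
$j{\left(U \right)} = U \left(5 + U\right)$
$\left(-851 - 16\right) - j{\left(38 \right)} = \left(-851 - 16\right) - 38 \left(5 + 38\right) = \left(-851 - 16\right) - 38 \cdot 43 = -867 - 1634 = -2501$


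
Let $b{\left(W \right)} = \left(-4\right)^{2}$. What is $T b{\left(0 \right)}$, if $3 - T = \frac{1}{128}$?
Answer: $\frac{383}{8} \approx 47.875$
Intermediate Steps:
$T = \frac{383}{128}$ ($T = 3 - \frac{1}{128} = \frac{383}{128} \approx 2.9922$)
$b{\left(W \right)} = 16$
$T b{\left(0 \right)} = \frac{383}{128} \cdot 16 = \frac{383}{8}$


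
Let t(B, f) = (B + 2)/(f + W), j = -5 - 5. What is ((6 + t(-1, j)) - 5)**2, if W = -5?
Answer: 196/225 ≈ 0.87111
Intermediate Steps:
j = -10
t(B, f) = (2 + B)/(-5 + f) (t(B, f) = (B + 2)/(f - 5) = (2 + B)/(-5 + f))
((6 + t(-1, j)) - 5)**2 = ((6 + (2 - 1)/(-5 - 10)) - 5)**2 = ((6 + 1/(-15)) - 5)**2 = ((6 - 1/15*1) - 5)**2 = ((6 - 1/15) - 5)**2 = (89/15 - 5)**2 = (14/15)**2 = 196/225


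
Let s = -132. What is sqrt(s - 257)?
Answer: I*sqrt(389) ≈ 19.723*I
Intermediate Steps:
sqrt(s - 257) = sqrt(-132 - 257) = sqrt(-389) = I*sqrt(389)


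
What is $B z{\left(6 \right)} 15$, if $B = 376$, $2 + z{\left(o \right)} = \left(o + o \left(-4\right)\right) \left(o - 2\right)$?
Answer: $-417360$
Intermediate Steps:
$z{\left(o \right)} = -2 - 3 o \left(-2 + o\right)$ ($z{\left(o \right)} = -2 + \left(o + o \left(-4\right)\right) \left(o - 2\right) = -2 + \left(o - 4 o\right) \left(-2 + o\right) = -2 + - 3 o \left(-2 + o\right) = -2 - 3 o \left(-2 + o\right)$)
$B z{\left(6 \right)} 15 = 376 \left(-2 - 3 \cdot 6^{2} + 6 \cdot 6\right) 15 = 376 \left(-2 - 108 + 36\right) 15 = 376 \left(\left(-74\right) 15\right) = 376 \left(-1110\right) = -417360$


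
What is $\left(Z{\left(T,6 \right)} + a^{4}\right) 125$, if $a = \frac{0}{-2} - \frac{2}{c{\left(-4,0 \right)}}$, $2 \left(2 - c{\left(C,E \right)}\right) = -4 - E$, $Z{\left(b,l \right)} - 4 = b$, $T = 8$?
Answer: $\frac{24125}{16} \approx 1507.8$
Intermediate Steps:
$Z{\left(b,l \right)} = 4 + b$
$c{\left(C,E \right)} = 4 + \frac{E}{2}$ ($c{\left(C,E \right)} = 2 - \frac{-4 - E}{2} = 2 + \left(2 + \frac{E}{2}\right) = 4 + \frac{E}{2}$)
$a = - \frac{1}{2}$ ($a = \frac{0}{-2} - \frac{2}{4 + \frac{1}{2} \cdot 0} = 0 \left(- \frac{1}{2}\right) - \frac{2}{4 + 0} = 0 - \frac{2}{4} = 0 - \frac{1}{2} = - \frac{1}{2} \approx -0.5$)
$\left(Z{\left(T,6 \right)} + a^{4}\right) 125 = \left(\left(4 + 8\right) + \left(- \frac{1}{2}\right)^{4}\right) 125 = \left(12 + \frac{1}{16}\right) 125 = \frac{193}{16} \cdot 125 = \frac{24125}{16}$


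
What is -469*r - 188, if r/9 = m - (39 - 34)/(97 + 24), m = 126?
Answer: -64355009/121 ≈ -5.3186e+5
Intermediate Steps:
r = 137169/121 (r = 9*(126 - (39 - 34)/(97 + 24)) = 9*(126 - 5/121) = 9*(15241/121) = 137169/121 ≈ 1133.6)
-469*r - 188 = -469*137169/121 - 188 = -64332261/121 - 188 = -64355009/121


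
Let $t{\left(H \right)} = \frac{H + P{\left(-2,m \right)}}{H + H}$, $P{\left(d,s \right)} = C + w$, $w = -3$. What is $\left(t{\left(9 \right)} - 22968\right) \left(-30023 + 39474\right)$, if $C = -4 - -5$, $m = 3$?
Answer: $- \frac{3907204067}{18} \approx -2.1707 \cdot 10^{8}$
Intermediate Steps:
$C = 1$ ($C = -4 + 5 = 1$)
$P{\left(d,s \right)} = -2$ ($P{\left(d,s \right)} = 1 - 3 = -2$)
$t{\left(H \right)} = \frac{-2 + H}{2 H}$ ($t{\left(H \right)} = \frac{H - 2}{H + H} = \frac{-2 + H}{2 H}$)
$\left(t{\left(9 \right)} - 22968\right) \left(-30023 + 39474\right) = \left(\frac{-2 + 9}{2 \cdot 9} - 22968\right) \left(-30023 + 39474\right) = \left(\frac{1}{2} \cdot \frac{1}{9} \cdot 7 - 22968\right) 9451 = \left(\frac{7}{18} - 22968\right) 9451 = \left(- \frac{413417}{18}\right) 9451 = - \frac{3907204067}{18}$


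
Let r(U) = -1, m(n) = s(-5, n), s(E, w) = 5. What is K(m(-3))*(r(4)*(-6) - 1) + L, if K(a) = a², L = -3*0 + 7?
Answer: 132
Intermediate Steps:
m(n) = 5
L = 7 (L = 0 + 7 = 7)
K(m(-3))*(r(4)*(-6) - 1) + L = 5²*(-1*(-6) - 1) + 7 = 25*(6 - 1) + 7 = 25*5 + 7 = 125 + 7 = 132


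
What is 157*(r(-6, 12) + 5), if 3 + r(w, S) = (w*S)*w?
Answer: 68138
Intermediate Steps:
r(w, S) = -3 + S*w**2 (r(w, S) = -3 + (w*S)*w = -3 + (S*w)*w = -3 + S*w**2)
157*(r(-6, 12) + 5) = 157*((-3 + 12*(-6)**2) + 5) = 157*((-3 + 12*36) + 5) = 157*((-3 + 432) + 5) = 157*(429 + 5) = 157*434 = 68138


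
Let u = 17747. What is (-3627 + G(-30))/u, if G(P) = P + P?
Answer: -3687/17747 ≈ -0.20775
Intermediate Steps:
G(P) = 2*P
(-3627 + G(-30))/u = (-3627 + 2*(-30))/17747 = (-3627 - 60)*(1/17747) = -3687*1/17747 = -3687/17747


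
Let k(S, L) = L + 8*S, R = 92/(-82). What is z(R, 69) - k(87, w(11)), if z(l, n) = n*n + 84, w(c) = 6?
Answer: 4143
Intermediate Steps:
R = -46/41 (R = 92*(-1/82) = -46/41 ≈ -1.1220)
z(l, n) = 84 + n² (z(l, n) = n² + 84 = 84 + n²)
z(R, 69) - k(87, w(11)) = (84 + 69²) - (6 + 8*87) = (84 + 4761) - (6 + 696) = 4845 - 1*702 = 4845 - 702 = 4143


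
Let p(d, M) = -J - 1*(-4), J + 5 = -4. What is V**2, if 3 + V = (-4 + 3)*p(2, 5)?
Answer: 256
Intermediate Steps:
J = -9 (J = -5 - 4 = -9)
p(d, M) = 13 (p(d, M) = -1*(-9) - 1*(-4) = 9 + 4 = 13)
V = -16 (V = -3 + (-4 + 3)*13 = -3 - 1*13 = -3 - 13 = -16)
V**2 = (-16)**2 = 256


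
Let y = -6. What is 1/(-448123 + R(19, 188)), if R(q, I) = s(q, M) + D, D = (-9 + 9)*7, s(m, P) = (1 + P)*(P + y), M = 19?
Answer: -1/447863 ≈ -2.2328e-6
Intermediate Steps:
s(m, P) = (1 + P)*(-6 + P) (s(m, P) = (1 + P)*(P - 6) = (1 + P)*(-6 + P))
D = 0 (D = 0*7 = 0)
R(q, I) = 260 (R(q, I) = (-6 + 19**2 - 5*19) + 0 = (-6 + 361 - 95) + 0 = 260 + 0 = 260)
1/(-448123 + R(19, 188)) = 1/(-448123 + 260) = 1/(-447863) = -1/447863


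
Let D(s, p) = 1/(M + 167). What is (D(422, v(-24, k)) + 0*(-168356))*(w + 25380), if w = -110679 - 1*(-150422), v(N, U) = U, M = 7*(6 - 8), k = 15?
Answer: 65123/153 ≈ 425.64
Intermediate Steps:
M = -14 (M = 7*(-2) = -14)
w = 39743 (w = -110679 + 150422 = 39743)
D(s, p) = 1/153 (D(s, p) = 1/(-14 + 167) = 1/153)
(D(422, v(-24, k)) + 0*(-168356))*(w + 25380) = (1/153 + 0*(-168356))*(39743 + 25380) = (1/153 + 0)*65123 = (1/153)*65123 = 65123/153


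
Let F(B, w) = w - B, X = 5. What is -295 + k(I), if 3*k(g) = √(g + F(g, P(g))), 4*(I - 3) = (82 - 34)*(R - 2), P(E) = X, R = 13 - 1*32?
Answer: -295 + √5/3 ≈ -294.25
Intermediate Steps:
R = -19 (R = 13 - 32 = -19)
P(E) = 5
I = -249 (I = 3 + ((82 - 34)*(-19 - 2))/4 = 3 + (48*(-21))/4 = 3 + (¼)*(-1008) = 3 - 252 = -249)
k(g) = √5/3 (k(g) = √(g + (5 - g))/3 = √5/3)
-295 + k(I) = -295 + √5/3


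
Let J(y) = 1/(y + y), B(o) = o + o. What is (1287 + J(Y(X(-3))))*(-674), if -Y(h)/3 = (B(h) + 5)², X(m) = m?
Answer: -2601977/3 ≈ -8.6733e+5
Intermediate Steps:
B(o) = 2*o
Y(h) = -3*(5 + 2*h)² (Y(h) = -3*(2*h + 5)² = -3*(5 + 2*h)²)
J(y) = 1/(2*y)
(1287 + J(Y(X(-3))))*(-674) = (1287 + 1/(2*((-3*(5 + 2*(-3))²))))*(-674) = (1287 + 1/(2*((-3*(5 - 6)²))))*(-674) = (1287 + 1/(2*((-3*(-1)²))))*(-674) = (1287 + 1/(2*((-3*1))))*(-674) = (1287 + (½)/(-3))*(-674) = (1287 + (½)*(-⅓))*(-674) = (1287 - ⅙)*(-674) = (7721/6)*(-674) = -2601977/3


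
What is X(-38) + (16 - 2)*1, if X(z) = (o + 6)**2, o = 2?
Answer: 78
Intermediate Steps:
X(z) = 64 (X(z) = (2 + 6)**2 = 8**2 = 64)
X(-38) + (16 - 2)*1 = 64 + (16 - 2)*1 = 64 + 14*1 = 64 + 14 = 78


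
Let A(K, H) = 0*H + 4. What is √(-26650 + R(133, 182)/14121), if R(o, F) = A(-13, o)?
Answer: I*√590453369574/4707 ≈ 163.25*I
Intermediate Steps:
A(K, H) = 4 (A(K, H) = 0 + 4 = 4)
R(o, F) = 4
√(-26650 + R(133, 182)/14121) = √(-26650 + 4/14121) = √(-376324646/14121) = I*√590453369574/4707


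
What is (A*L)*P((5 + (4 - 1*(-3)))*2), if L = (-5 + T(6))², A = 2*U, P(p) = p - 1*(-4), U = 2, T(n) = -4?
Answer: 9072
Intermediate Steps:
P(p) = 4 + p (P(p) = p + 4 = 4 + p)
A = 4 (A = 2*2 = 4)
L = 81 (L = (-5 - 4)² = (-9)² = 81)
(A*L)*P((5 + (4 - 1*(-3)))*2) = (4*81)*(4 + (5 + (4 - 1*(-3)))*2) = 324*(4 + (5 + (4 + 3))*2) = 324*(4 + (5 + 7)*2) = 324*(4 + 12*2) = 324*(4 + 24) = 324*28 = 9072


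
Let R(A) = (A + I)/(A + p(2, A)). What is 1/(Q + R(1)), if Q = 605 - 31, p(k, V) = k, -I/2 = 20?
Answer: 1/561 ≈ 0.0017825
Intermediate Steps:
I = -40 (I = -2*20 = -40)
R(A) = (-40 + A)/(2 + A) (R(A) = (A - 40)/(A + 2) = (-40 + A)/(2 + A))
Q = 574
1/(Q + R(1)) = 1/(574 + (-40 + 1)/(2 + 1)) = 1/(574 - 39/3) = 1/(574 + (⅓)*(-39)) = 1/(574 - 13) = 1/561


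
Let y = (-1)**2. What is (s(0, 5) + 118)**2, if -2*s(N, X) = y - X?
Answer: 14400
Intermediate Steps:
y = 1
s(N, X) = -1/2 + X/2 (s(N, X) = -(1 - X)/2 = -1/2 + X/2)
(s(0, 5) + 118)**2 = ((-1/2 + (1/2)*5) + 118)**2 = ((-1/2 + 5/2) + 118)**2 = (2 + 118)**2 = 120**2 = 14400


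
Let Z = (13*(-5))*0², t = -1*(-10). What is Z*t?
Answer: 0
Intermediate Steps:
t = 10
Z = 0 (Z = -65*0 = 0)
Z*t = 0*10 = 0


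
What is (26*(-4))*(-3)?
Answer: 312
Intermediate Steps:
(26*(-4))*(-3) = -104*(-3) = 312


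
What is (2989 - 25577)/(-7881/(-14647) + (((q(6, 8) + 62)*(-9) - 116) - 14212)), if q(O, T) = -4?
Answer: 330846436/217500069 ≈ 1.5211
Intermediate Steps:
(2989 - 25577)/(-7881/(-14647) + (((q(6, 8) + 62)*(-9) - 116) - 14212)) = (2989 - 25577)/(-7881/(-14647) + (((-4 + 62)*(-9) - 116) - 14212)) = -22588/(-7881*(-1/14647) + ((58*(-9) - 116) - 14212)) = -22588/(7881/14647 + ((-522 - 116) - 14212)) = -22588/(7881/14647 + (-638 - 14212)) = -22588/(7881/14647 - 14850) = -22588/(-217500069/14647) = -22588*(-14647/217500069) = 330846436/217500069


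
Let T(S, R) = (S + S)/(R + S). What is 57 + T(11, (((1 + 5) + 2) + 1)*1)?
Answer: 581/10 ≈ 58.100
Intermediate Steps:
T(S, R) = 2*S/(R + S) (T(S, R) = (2*S)/(R + S) = 2*S/(R + S))
57 + T(11, (((1 + 5) + 2) + 1)*1) = 57 + 2*11/((((1 + 5) + 2) + 1)*1 + 11) = 57 + 2*11/(((6 + 2) + 1)*1 + 11) = 57 + 2*11/((8 + 1)*1 + 11) = 57 + 2*11/(9*1 + 11) = 57 + 2*11/(9 + 11) = 57 + 2*11/20 = 57 + 2*11*(1/20) = 57 + 11/10 = 581/10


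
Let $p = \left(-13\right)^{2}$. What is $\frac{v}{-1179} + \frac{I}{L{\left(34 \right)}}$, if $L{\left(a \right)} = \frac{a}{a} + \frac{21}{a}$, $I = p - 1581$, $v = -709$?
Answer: $- \frac{56562437}{64845} \approx -872.27$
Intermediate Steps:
$p = 169$
$I = -1412$ ($I = 169 - 1581 = -1412$)
$L{\left(a \right)} = 1 + \frac{21}{a}$
$\frac{v}{-1179} + \frac{I}{L{\left(34 \right)}} = - \frac{709}{-1179} - \frac{1412}{\frac{1}{34} \left(21 + 34\right)} = \left(-709\right) \left(- \frac{1}{1179}\right) - \frac{1412}{\frac{1}{34} \cdot 55} = \frac{709}{1179} - \frac{1412}{\frac{55}{34}} = \frac{709}{1179} - \frac{48008}{55} = - \frac{56562437}{64845}$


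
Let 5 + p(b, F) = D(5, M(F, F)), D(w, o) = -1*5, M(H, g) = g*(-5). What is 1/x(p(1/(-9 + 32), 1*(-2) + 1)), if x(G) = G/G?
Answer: 1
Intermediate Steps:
M(H, g) = -5*g
D(w, o) = -5
p(b, F) = -10 (p(b, F) = -5 - 5 = -10)
x(G) = 1
1/x(p(1/(-9 + 32), 1*(-2) + 1)) = 1/1 = 1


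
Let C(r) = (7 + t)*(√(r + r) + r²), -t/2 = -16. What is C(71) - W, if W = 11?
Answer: 196588 + 39*√142 ≈ 1.9705e+5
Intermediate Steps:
t = 32 (t = -2*(-16) = 32)
C(r) = 39*r² + 39*√2*√r (C(r) = (7 + 32)*(√(r + r) + r²) = 39*(√(2*r) + r²) = 39*(√2*√r + r²) = 39*(r² + √2*√r) = 39*r² + 39*√2*√r)
C(71) - W = (39*71² + 39*√2*√71) - 1*11 = (39*5041 + 39*√142) - 11 = (196599 + 39*√142) - 11 = 196588 + 39*√142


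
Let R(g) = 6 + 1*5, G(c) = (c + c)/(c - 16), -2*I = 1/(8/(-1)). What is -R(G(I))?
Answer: -11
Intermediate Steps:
I = 1/16 (I = -1/(2*(8/(-1))) = -1/(2*(8*(-1))) = -½/(-8) = -½*(-⅛) = 1/16 ≈ 0.062500)
G(c) = 2*c/(-16 + c) (G(c) = (2*c)/(-16 + c) = 2*c/(-16 + c))
R(g) = 11 (R(g) = 6 + 5 = 11)
-R(G(I)) = -1*11 = -11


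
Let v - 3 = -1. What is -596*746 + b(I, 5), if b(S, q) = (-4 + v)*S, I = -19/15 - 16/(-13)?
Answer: -86700106/195 ≈ -4.4462e+5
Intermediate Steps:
v = 2 (v = 3 - 1 = 2)
I = -7/195 (I = -19*1/15 - 16*(-1/13) = -19/15 + 16/13 = -7/195 ≈ -0.035897)
b(S, q) = -2*S (b(S, q) = (-4 + 2)*S = -2*S)
-596*746 + b(I, 5) = -596*746 - 2*(-7/195) = -444616 + 14/195 = -86700106/195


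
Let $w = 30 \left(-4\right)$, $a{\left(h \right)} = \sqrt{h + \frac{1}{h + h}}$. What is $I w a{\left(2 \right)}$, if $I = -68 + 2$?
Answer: $11880$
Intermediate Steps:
$I = -66$
$a{\left(h \right)} = \sqrt{h + \frac{1}{2 h}}$
$w = -120$
$I w a{\left(2 \right)} = \left(-66\right) \left(-120\right) \frac{\sqrt{\frac{2}{2} + 4 \cdot 2}}{2} = 7920 \frac{\sqrt{2 \cdot \frac{1}{2} + 8}}{2} = 7920 \frac{\sqrt{1 + 8}}{2} = 7920 \frac{\sqrt{9}}{2} = 7920 \cdot \frac{1}{2} \cdot 3 = 7920 \cdot \frac{3}{2} = 11880$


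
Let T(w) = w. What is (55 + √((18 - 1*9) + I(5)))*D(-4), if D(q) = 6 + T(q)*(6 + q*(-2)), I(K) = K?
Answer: -2750 - 50*√14 ≈ -2937.1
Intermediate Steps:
D(q) = 6 + q*(6 - 2*q) (D(q) = 6 + q*(6 + q*(-2)) = 6 + q*(6 - 2*q))
(55 + √((18 - 1*9) + I(5)))*D(-4) = (55 + √((18 - 1*9) + 5))*(6 - 2*(-4)² + 6*(-4)) = (55 + √((18 - 9) + 5))*(6 - 2*16 - 24) = (55 + √(9 + 5))*(6 - 32 - 24) = (55 + √14)*(-50) = -2750 - 50*√14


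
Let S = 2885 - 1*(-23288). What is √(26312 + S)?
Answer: √52485 ≈ 229.10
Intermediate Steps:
S = 26173 (S = 2885 + 23288 = 26173)
√(26312 + S) = √(26312 + 26173) = √52485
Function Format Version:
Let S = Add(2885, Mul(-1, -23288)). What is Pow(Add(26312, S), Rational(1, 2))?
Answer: Pow(52485, Rational(1, 2)) ≈ 229.10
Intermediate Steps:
S = 26173 (S = Add(2885, 23288) = 26173)
Pow(Add(26312, S), Rational(1, 2)) = Pow(Add(26312, 26173), Rational(1, 2)) = Pow(52485, Rational(1, 2))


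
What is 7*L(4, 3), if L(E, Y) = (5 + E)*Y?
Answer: 189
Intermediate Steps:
L(E, Y) = Y*(5 + E)
7*L(4, 3) = 7*(3*(5 + 4)) = 7*(3*9) = 7*27 = 189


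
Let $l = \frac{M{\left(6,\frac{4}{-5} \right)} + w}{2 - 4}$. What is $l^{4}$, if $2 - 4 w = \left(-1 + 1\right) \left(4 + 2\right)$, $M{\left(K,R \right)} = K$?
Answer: $\frac{28561}{256} \approx 111.57$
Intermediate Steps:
$w = \frac{1}{2}$ ($w = \frac{1}{2} - \frac{\left(-1 + 1\right) \left(4 + 2\right)}{4} = \frac{1}{2} - \frac{0 \cdot 6}{4} = \frac{1}{2} - 0 = \frac{1}{2} + 0 = \frac{1}{2} \approx 0.5$)
$l = - \frac{13}{4}$ ($l = \frac{6 + \frac{1}{2}}{2 - 4} = \frac{13}{2 \left(-2\right)} = \frac{13}{2} \left(- \frac{1}{2}\right) = - \frac{13}{4} \approx -3.25$)
$l^{4} = \left(- \frac{13}{4}\right)^{4} = \frac{28561}{256}$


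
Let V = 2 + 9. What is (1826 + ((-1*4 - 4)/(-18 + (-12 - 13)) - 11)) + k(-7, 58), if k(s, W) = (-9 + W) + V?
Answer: 80633/43 ≈ 1875.2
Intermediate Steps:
V = 11
k(s, W) = 2 + W (k(s, W) = (-9 + W) + 11 = 2 + W)
(1826 + ((-1*4 - 4)/(-18 + (-12 - 13)) - 11)) + k(-7, 58) = (1826 + ((-1*4 - 4)/(-18 + (-12 - 13)) - 11)) + (2 + 58) = (1826 + ((-4 - 4)/(-18 - 25) - 11)) + 60 = (1826 + (-8/(-43) - 11)) + 60 = (1826 + (-8*(-1/43) - 11)) + 60 = (1826 + (8/43 - 11)) + 60 = (1826 - 465/43) + 60 = 78053/43 + 60 = 80633/43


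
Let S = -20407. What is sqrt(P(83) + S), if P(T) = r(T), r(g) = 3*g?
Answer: I*sqrt(20158) ≈ 141.98*I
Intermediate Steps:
P(T) = 3*T
sqrt(P(83) + S) = sqrt(3*83 - 20407) = sqrt(249 - 20407) = sqrt(-20158) = I*sqrt(20158)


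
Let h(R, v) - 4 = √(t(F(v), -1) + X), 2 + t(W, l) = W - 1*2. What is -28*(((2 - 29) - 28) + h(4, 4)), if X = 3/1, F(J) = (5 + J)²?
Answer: 1428 - 112*√5 ≈ 1177.6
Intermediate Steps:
t(W, l) = -4 + W (t(W, l) = -2 + (W - 1*2) = -2 + (W - 2) = -2 + (-2 + W) = -4 + W)
X = 3 (X = 3*1 = 3)
h(R, v) = 4 + √(-1 + (5 + v)²) (h(R, v) = 4 + √((-4 + (5 + v)²) + 3) = 4 + √(-1 + (5 + v)²))
-28*(((2 - 29) - 28) + h(4, 4)) = -28*(((2 - 29) - 28) + (4 + √(-1 + (5 + 4)²))) = -28*((-27 - 28) + (4 + √(-1 + 9²))) = -28*(-55 + (4 + √(-1 + 81))) = -28*(-55 + (4 + √80)) = -28*(-55 + (4 + 4*√5)) = -28*(-51 + 4*√5) = 1428 - 112*√5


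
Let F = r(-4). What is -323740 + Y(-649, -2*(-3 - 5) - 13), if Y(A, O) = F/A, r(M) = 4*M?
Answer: -210107244/649 ≈ -3.2374e+5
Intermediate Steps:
F = -16 (F = 4*(-4) = -16)
Y(A, O) = -16/A
-323740 + Y(-649, -2*(-3 - 5) - 13) = -323740 - 16/(-649) = -323740 - 16*(-1/649) = -323740 + 16/649 = -210107244/649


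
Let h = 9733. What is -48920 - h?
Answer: -58653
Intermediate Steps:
-48920 - h = -48920 - 1*9733 = -48920 - 9733 = -58653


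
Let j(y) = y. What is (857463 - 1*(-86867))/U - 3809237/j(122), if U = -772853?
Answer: -2944095451421/94288066 ≈ -31224.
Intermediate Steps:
(857463 - 1*(-86867))/U - 3809237/j(122) = (857463 - 1*(-86867))/(-772853) - 3809237/122 = (857463 + 86867)*(-1/772853) - 3809237*1/122 = 944330*(-1/772853) - 3809237/122 = -944330/772853 - 3809237/122 = -2944095451421/94288066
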